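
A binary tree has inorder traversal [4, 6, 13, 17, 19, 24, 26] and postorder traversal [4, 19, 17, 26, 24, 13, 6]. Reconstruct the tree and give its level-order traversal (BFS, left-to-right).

Inorder:   [4, 6, 13, 17, 19, 24, 26]
Postorder: [4, 19, 17, 26, 24, 13, 6]
Algorithm: postorder visits root last, so walk postorder right-to-left;
each value is the root of the current inorder slice — split it at that
value, recurse on the right subtree first, then the left.
Recursive splits:
  root=6; inorder splits into left=[4], right=[13, 17, 19, 24, 26]
  root=13; inorder splits into left=[], right=[17, 19, 24, 26]
  root=24; inorder splits into left=[17, 19], right=[26]
  root=26; inorder splits into left=[], right=[]
  root=17; inorder splits into left=[], right=[19]
  root=19; inorder splits into left=[], right=[]
  root=4; inorder splits into left=[], right=[]
Reconstructed level-order: [6, 4, 13, 24, 17, 26, 19]


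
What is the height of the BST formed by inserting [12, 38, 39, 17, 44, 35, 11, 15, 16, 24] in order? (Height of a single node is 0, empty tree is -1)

Insertion order: [12, 38, 39, 17, 44, 35, 11, 15, 16, 24]
Tree (level-order array): [12, 11, 38, None, None, 17, 39, 15, 35, None, 44, None, 16, 24]
Compute height bottom-up (empty subtree = -1):
  height(11) = 1 + max(-1, -1) = 0
  height(16) = 1 + max(-1, -1) = 0
  height(15) = 1 + max(-1, 0) = 1
  height(24) = 1 + max(-1, -1) = 0
  height(35) = 1 + max(0, -1) = 1
  height(17) = 1 + max(1, 1) = 2
  height(44) = 1 + max(-1, -1) = 0
  height(39) = 1 + max(-1, 0) = 1
  height(38) = 1 + max(2, 1) = 3
  height(12) = 1 + max(0, 3) = 4
Height = 4


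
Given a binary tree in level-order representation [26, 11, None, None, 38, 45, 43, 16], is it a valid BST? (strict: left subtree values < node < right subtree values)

Level-order array: [26, 11, None, None, 38, 45, 43, 16]
Validate using subtree bounds (lo, hi): at each node, require lo < value < hi,
then recurse left with hi=value and right with lo=value.
Preorder trace (stopping at first violation):
  at node 26 with bounds (-inf, +inf): OK
  at node 11 with bounds (-inf, 26): OK
  at node 38 with bounds (11, 26): VIOLATION
Node 38 violates its bound: not (11 < 38 < 26).
Result: Not a valid BST


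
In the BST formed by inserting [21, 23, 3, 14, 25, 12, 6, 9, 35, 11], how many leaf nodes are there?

Tree built from: [21, 23, 3, 14, 25, 12, 6, 9, 35, 11]
Tree (level-order array): [21, 3, 23, None, 14, None, 25, 12, None, None, 35, 6, None, None, None, None, 9, None, 11]
Rule: A leaf has 0 children.
Per-node child counts:
  node 21: 2 child(ren)
  node 3: 1 child(ren)
  node 14: 1 child(ren)
  node 12: 1 child(ren)
  node 6: 1 child(ren)
  node 9: 1 child(ren)
  node 11: 0 child(ren)
  node 23: 1 child(ren)
  node 25: 1 child(ren)
  node 35: 0 child(ren)
Matching nodes: [11, 35]
Count of leaf nodes: 2


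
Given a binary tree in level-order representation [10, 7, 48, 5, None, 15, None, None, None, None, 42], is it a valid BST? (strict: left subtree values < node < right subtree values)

Level-order array: [10, 7, 48, 5, None, 15, None, None, None, None, 42]
Validate using subtree bounds (lo, hi): at each node, require lo < value < hi,
then recurse left with hi=value and right with lo=value.
Preorder trace (stopping at first violation):
  at node 10 with bounds (-inf, +inf): OK
  at node 7 with bounds (-inf, 10): OK
  at node 5 with bounds (-inf, 7): OK
  at node 48 with bounds (10, +inf): OK
  at node 15 with bounds (10, 48): OK
  at node 42 with bounds (15, 48): OK
No violation found at any node.
Result: Valid BST


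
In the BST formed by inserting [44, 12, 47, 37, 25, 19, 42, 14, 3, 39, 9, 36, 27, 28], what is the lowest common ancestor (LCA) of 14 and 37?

Tree insertion order: [44, 12, 47, 37, 25, 19, 42, 14, 3, 39, 9, 36, 27, 28]
Tree (level-order array): [44, 12, 47, 3, 37, None, None, None, 9, 25, 42, None, None, 19, 36, 39, None, 14, None, 27, None, None, None, None, None, None, 28]
In a BST, the LCA of p=14, q=37 is the first node v on the
root-to-leaf path with p <= v <= q (go left if both < v, right if both > v).
Walk from root:
  at 44: both 14 and 37 < 44, go left
  at 12: both 14 and 37 > 12, go right
  at 37: 14 <= 37 <= 37, this is the LCA
LCA = 37


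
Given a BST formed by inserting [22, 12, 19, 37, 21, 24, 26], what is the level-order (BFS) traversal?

Tree insertion order: [22, 12, 19, 37, 21, 24, 26]
Tree (level-order array): [22, 12, 37, None, 19, 24, None, None, 21, None, 26]
BFS from the root, enqueuing left then right child of each popped node:
  queue [22] -> pop 22, enqueue [12, 37], visited so far: [22]
  queue [12, 37] -> pop 12, enqueue [19], visited so far: [22, 12]
  queue [37, 19] -> pop 37, enqueue [24], visited so far: [22, 12, 37]
  queue [19, 24] -> pop 19, enqueue [21], visited so far: [22, 12, 37, 19]
  queue [24, 21] -> pop 24, enqueue [26], visited so far: [22, 12, 37, 19, 24]
  queue [21, 26] -> pop 21, enqueue [none], visited so far: [22, 12, 37, 19, 24, 21]
  queue [26] -> pop 26, enqueue [none], visited so far: [22, 12, 37, 19, 24, 21, 26]
Result: [22, 12, 37, 19, 24, 21, 26]


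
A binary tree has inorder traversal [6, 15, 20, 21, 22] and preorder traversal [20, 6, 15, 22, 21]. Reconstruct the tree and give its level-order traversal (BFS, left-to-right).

Inorder:  [6, 15, 20, 21, 22]
Preorder: [20, 6, 15, 22, 21]
Algorithm: preorder visits root first, so consume preorder in order;
for each root, split the current inorder slice at that value into
left-subtree inorder and right-subtree inorder, then recurse.
Recursive splits:
  root=20; inorder splits into left=[6, 15], right=[21, 22]
  root=6; inorder splits into left=[], right=[15]
  root=15; inorder splits into left=[], right=[]
  root=22; inorder splits into left=[21], right=[]
  root=21; inorder splits into left=[], right=[]
Reconstructed level-order: [20, 6, 22, 15, 21]


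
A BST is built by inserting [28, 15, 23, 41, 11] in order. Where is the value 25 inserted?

Starting tree (level order): [28, 15, 41, 11, 23]
Insertion path: 28 -> 15 -> 23
Result: insert 25 as right child of 23
Final tree (level order): [28, 15, 41, 11, 23, None, None, None, None, None, 25]


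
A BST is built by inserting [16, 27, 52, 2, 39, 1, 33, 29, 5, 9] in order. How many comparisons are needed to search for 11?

Search path for 11: 16 -> 2 -> 5 -> 9
Found: False
Comparisons: 4


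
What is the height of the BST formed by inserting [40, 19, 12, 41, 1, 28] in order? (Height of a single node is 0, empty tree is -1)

Insertion order: [40, 19, 12, 41, 1, 28]
Tree (level-order array): [40, 19, 41, 12, 28, None, None, 1]
Compute height bottom-up (empty subtree = -1):
  height(1) = 1 + max(-1, -1) = 0
  height(12) = 1 + max(0, -1) = 1
  height(28) = 1 + max(-1, -1) = 0
  height(19) = 1 + max(1, 0) = 2
  height(41) = 1 + max(-1, -1) = 0
  height(40) = 1 + max(2, 0) = 3
Height = 3


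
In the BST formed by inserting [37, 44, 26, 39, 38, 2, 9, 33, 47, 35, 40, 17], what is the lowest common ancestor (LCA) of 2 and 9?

Tree insertion order: [37, 44, 26, 39, 38, 2, 9, 33, 47, 35, 40, 17]
Tree (level-order array): [37, 26, 44, 2, 33, 39, 47, None, 9, None, 35, 38, 40, None, None, None, 17]
In a BST, the LCA of p=2, q=9 is the first node v on the
root-to-leaf path with p <= v <= q (go left if both < v, right if both > v).
Walk from root:
  at 37: both 2 and 9 < 37, go left
  at 26: both 2 and 9 < 26, go left
  at 2: 2 <= 2 <= 9, this is the LCA
LCA = 2


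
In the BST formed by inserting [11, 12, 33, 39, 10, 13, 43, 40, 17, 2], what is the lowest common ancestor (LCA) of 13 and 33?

Tree insertion order: [11, 12, 33, 39, 10, 13, 43, 40, 17, 2]
Tree (level-order array): [11, 10, 12, 2, None, None, 33, None, None, 13, 39, None, 17, None, 43, None, None, 40]
In a BST, the LCA of p=13, q=33 is the first node v on the
root-to-leaf path with p <= v <= q (go left if both < v, right if both > v).
Walk from root:
  at 11: both 13 and 33 > 11, go right
  at 12: both 13 and 33 > 12, go right
  at 33: 13 <= 33 <= 33, this is the LCA
LCA = 33


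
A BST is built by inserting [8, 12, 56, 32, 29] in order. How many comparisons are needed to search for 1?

Search path for 1: 8
Found: False
Comparisons: 1


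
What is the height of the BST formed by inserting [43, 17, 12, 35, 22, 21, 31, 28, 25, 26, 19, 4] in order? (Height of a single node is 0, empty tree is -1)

Insertion order: [43, 17, 12, 35, 22, 21, 31, 28, 25, 26, 19, 4]
Tree (level-order array): [43, 17, None, 12, 35, 4, None, 22, None, None, None, 21, 31, 19, None, 28, None, None, None, 25, None, None, 26]
Compute height bottom-up (empty subtree = -1):
  height(4) = 1 + max(-1, -1) = 0
  height(12) = 1 + max(0, -1) = 1
  height(19) = 1 + max(-1, -1) = 0
  height(21) = 1 + max(0, -1) = 1
  height(26) = 1 + max(-1, -1) = 0
  height(25) = 1 + max(-1, 0) = 1
  height(28) = 1 + max(1, -1) = 2
  height(31) = 1 + max(2, -1) = 3
  height(22) = 1 + max(1, 3) = 4
  height(35) = 1 + max(4, -1) = 5
  height(17) = 1 + max(1, 5) = 6
  height(43) = 1 + max(6, -1) = 7
Height = 7


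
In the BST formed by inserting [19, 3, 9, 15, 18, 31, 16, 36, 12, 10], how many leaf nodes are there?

Tree built from: [19, 3, 9, 15, 18, 31, 16, 36, 12, 10]
Tree (level-order array): [19, 3, 31, None, 9, None, 36, None, 15, None, None, 12, 18, 10, None, 16]
Rule: A leaf has 0 children.
Per-node child counts:
  node 19: 2 child(ren)
  node 3: 1 child(ren)
  node 9: 1 child(ren)
  node 15: 2 child(ren)
  node 12: 1 child(ren)
  node 10: 0 child(ren)
  node 18: 1 child(ren)
  node 16: 0 child(ren)
  node 31: 1 child(ren)
  node 36: 0 child(ren)
Matching nodes: [10, 16, 36]
Count of leaf nodes: 3


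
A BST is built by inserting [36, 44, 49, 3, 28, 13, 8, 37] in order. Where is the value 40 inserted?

Starting tree (level order): [36, 3, 44, None, 28, 37, 49, 13, None, None, None, None, None, 8]
Insertion path: 36 -> 44 -> 37
Result: insert 40 as right child of 37
Final tree (level order): [36, 3, 44, None, 28, 37, 49, 13, None, None, 40, None, None, 8]


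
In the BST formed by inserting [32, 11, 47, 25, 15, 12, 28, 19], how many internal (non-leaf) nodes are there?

Tree built from: [32, 11, 47, 25, 15, 12, 28, 19]
Tree (level-order array): [32, 11, 47, None, 25, None, None, 15, 28, 12, 19]
Rule: An internal node has at least one child.
Per-node child counts:
  node 32: 2 child(ren)
  node 11: 1 child(ren)
  node 25: 2 child(ren)
  node 15: 2 child(ren)
  node 12: 0 child(ren)
  node 19: 0 child(ren)
  node 28: 0 child(ren)
  node 47: 0 child(ren)
Matching nodes: [32, 11, 25, 15]
Count of internal (non-leaf) nodes: 4


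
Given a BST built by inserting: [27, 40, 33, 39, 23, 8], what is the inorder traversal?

Tree insertion order: [27, 40, 33, 39, 23, 8]
Tree (level-order array): [27, 23, 40, 8, None, 33, None, None, None, None, 39]
Inorder traversal: [8, 23, 27, 33, 39, 40]


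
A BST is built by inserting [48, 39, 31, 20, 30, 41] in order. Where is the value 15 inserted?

Starting tree (level order): [48, 39, None, 31, 41, 20, None, None, None, None, 30]
Insertion path: 48 -> 39 -> 31 -> 20
Result: insert 15 as left child of 20
Final tree (level order): [48, 39, None, 31, 41, 20, None, None, None, 15, 30]


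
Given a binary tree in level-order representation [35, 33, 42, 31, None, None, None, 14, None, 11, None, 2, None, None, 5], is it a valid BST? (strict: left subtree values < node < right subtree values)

Level-order array: [35, 33, 42, 31, None, None, None, 14, None, 11, None, 2, None, None, 5]
Validate using subtree bounds (lo, hi): at each node, require lo < value < hi,
then recurse left with hi=value and right with lo=value.
Preorder trace (stopping at first violation):
  at node 35 with bounds (-inf, +inf): OK
  at node 33 with bounds (-inf, 35): OK
  at node 31 with bounds (-inf, 33): OK
  at node 14 with bounds (-inf, 31): OK
  at node 11 with bounds (-inf, 14): OK
  at node 2 with bounds (-inf, 11): OK
  at node 5 with bounds (2, 11): OK
  at node 42 with bounds (35, +inf): OK
No violation found at any node.
Result: Valid BST


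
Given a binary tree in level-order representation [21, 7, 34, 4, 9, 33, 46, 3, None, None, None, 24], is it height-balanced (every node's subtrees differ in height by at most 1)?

Tree (level-order array): [21, 7, 34, 4, 9, 33, 46, 3, None, None, None, 24]
Definition: a tree is height-balanced if, at every node, |h(left) - h(right)| <= 1 (empty subtree has height -1).
Bottom-up per-node check:
  node 3: h_left=-1, h_right=-1, diff=0 [OK], height=0
  node 4: h_left=0, h_right=-1, diff=1 [OK], height=1
  node 9: h_left=-1, h_right=-1, diff=0 [OK], height=0
  node 7: h_left=1, h_right=0, diff=1 [OK], height=2
  node 24: h_left=-1, h_right=-1, diff=0 [OK], height=0
  node 33: h_left=0, h_right=-1, diff=1 [OK], height=1
  node 46: h_left=-1, h_right=-1, diff=0 [OK], height=0
  node 34: h_left=1, h_right=0, diff=1 [OK], height=2
  node 21: h_left=2, h_right=2, diff=0 [OK], height=3
All nodes satisfy the balance condition.
Result: Balanced


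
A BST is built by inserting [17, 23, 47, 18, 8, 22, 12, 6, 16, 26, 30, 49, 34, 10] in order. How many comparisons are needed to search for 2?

Search path for 2: 17 -> 8 -> 6
Found: False
Comparisons: 3


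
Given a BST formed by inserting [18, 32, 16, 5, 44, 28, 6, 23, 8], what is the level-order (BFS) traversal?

Tree insertion order: [18, 32, 16, 5, 44, 28, 6, 23, 8]
Tree (level-order array): [18, 16, 32, 5, None, 28, 44, None, 6, 23, None, None, None, None, 8]
BFS from the root, enqueuing left then right child of each popped node:
  queue [18] -> pop 18, enqueue [16, 32], visited so far: [18]
  queue [16, 32] -> pop 16, enqueue [5], visited so far: [18, 16]
  queue [32, 5] -> pop 32, enqueue [28, 44], visited so far: [18, 16, 32]
  queue [5, 28, 44] -> pop 5, enqueue [6], visited so far: [18, 16, 32, 5]
  queue [28, 44, 6] -> pop 28, enqueue [23], visited so far: [18, 16, 32, 5, 28]
  queue [44, 6, 23] -> pop 44, enqueue [none], visited so far: [18, 16, 32, 5, 28, 44]
  queue [6, 23] -> pop 6, enqueue [8], visited so far: [18, 16, 32, 5, 28, 44, 6]
  queue [23, 8] -> pop 23, enqueue [none], visited so far: [18, 16, 32, 5, 28, 44, 6, 23]
  queue [8] -> pop 8, enqueue [none], visited so far: [18, 16, 32, 5, 28, 44, 6, 23, 8]
Result: [18, 16, 32, 5, 28, 44, 6, 23, 8]


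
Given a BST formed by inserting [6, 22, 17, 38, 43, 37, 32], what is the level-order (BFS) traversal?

Tree insertion order: [6, 22, 17, 38, 43, 37, 32]
Tree (level-order array): [6, None, 22, 17, 38, None, None, 37, 43, 32]
BFS from the root, enqueuing left then right child of each popped node:
  queue [6] -> pop 6, enqueue [22], visited so far: [6]
  queue [22] -> pop 22, enqueue [17, 38], visited so far: [6, 22]
  queue [17, 38] -> pop 17, enqueue [none], visited so far: [6, 22, 17]
  queue [38] -> pop 38, enqueue [37, 43], visited so far: [6, 22, 17, 38]
  queue [37, 43] -> pop 37, enqueue [32], visited so far: [6, 22, 17, 38, 37]
  queue [43, 32] -> pop 43, enqueue [none], visited so far: [6, 22, 17, 38, 37, 43]
  queue [32] -> pop 32, enqueue [none], visited so far: [6, 22, 17, 38, 37, 43, 32]
Result: [6, 22, 17, 38, 37, 43, 32]


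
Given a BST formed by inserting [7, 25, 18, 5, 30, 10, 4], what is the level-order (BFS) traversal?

Tree insertion order: [7, 25, 18, 5, 30, 10, 4]
Tree (level-order array): [7, 5, 25, 4, None, 18, 30, None, None, 10]
BFS from the root, enqueuing left then right child of each popped node:
  queue [7] -> pop 7, enqueue [5, 25], visited so far: [7]
  queue [5, 25] -> pop 5, enqueue [4], visited so far: [7, 5]
  queue [25, 4] -> pop 25, enqueue [18, 30], visited so far: [7, 5, 25]
  queue [4, 18, 30] -> pop 4, enqueue [none], visited so far: [7, 5, 25, 4]
  queue [18, 30] -> pop 18, enqueue [10], visited so far: [7, 5, 25, 4, 18]
  queue [30, 10] -> pop 30, enqueue [none], visited so far: [7, 5, 25, 4, 18, 30]
  queue [10] -> pop 10, enqueue [none], visited so far: [7, 5, 25, 4, 18, 30, 10]
Result: [7, 5, 25, 4, 18, 30, 10]


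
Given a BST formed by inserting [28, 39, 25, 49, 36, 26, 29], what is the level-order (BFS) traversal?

Tree insertion order: [28, 39, 25, 49, 36, 26, 29]
Tree (level-order array): [28, 25, 39, None, 26, 36, 49, None, None, 29]
BFS from the root, enqueuing left then right child of each popped node:
  queue [28] -> pop 28, enqueue [25, 39], visited so far: [28]
  queue [25, 39] -> pop 25, enqueue [26], visited so far: [28, 25]
  queue [39, 26] -> pop 39, enqueue [36, 49], visited so far: [28, 25, 39]
  queue [26, 36, 49] -> pop 26, enqueue [none], visited so far: [28, 25, 39, 26]
  queue [36, 49] -> pop 36, enqueue [29], visited so far: [28, 25, 39, 26, 36]
  queue [49, 29] -> pop 49, enqueue [none], visited so far: [28, 25, 39, 26, 36, 49]
  queue [29] -> pop 29, enqueue [none], visited so far: [28, 25, 39, 26, 36, 49, 29]
Result: [28, 25, 39, 26, 36, 49, 29]


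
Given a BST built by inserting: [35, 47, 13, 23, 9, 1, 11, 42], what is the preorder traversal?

Tree insertion order: [35, 47, 13, 23, 9, 1, 11, 42]
Tree (level-order array): [35, 13, 47, 9, 23, 42, None, 1, 11]
Preorder traversal: [35, 13, 9, 1, 11, 23, 47, 42]


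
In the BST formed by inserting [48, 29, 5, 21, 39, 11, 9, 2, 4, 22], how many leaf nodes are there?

Tree built from: [48, 29, 5, 21, 39, 11, 9, 2, 4, 22]
Tree (level-order array): [48, 29, None, 5, 39, 2, 21, None, None, None, 4, 11, 22, None, None, 9]
Rule: A leaf has 0 children.
Per-node child counts:
  node 48: 1 child(ren)
  node 29: 2 child(ren)
  node 5: 2 child(ren)
  node 2: 1 child(ren)
  node 4: 0 child(ren)
  node 21: 2 child(ren)
  node 11: 1 child(ren)
  node 9: 0 child(ren)
  node 22: 0 child(ren)
  node 39: 0 child(ren)
Matching nodes: [4, 9, 22, 39]
Count of leaf nodes: 4


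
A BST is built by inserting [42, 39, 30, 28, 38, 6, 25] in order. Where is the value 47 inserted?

Starting tree (level order): [42, 39, None, 30, None, 28, 38, 6, None, None, None, None, 25]
Insertion path: 42
Result: insert 47 as right child of 42
Final tree (level order): [42, 39, 47, 30, None, None, None, 28, 38, 6, None, None, None, None, 25]


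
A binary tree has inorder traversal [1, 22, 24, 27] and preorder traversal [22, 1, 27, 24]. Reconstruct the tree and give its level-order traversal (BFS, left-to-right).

Inorder:  [1, 22, 24, 27]
Preorder: [22, 1, 27, 24]
Algorithm: preorder visits root first, so consume preorder in order;
for each root, split the current inorder slice at that value into
left-subtree inorder and right-subtree inorder, then recurse.
Recursive splits:
  root=22; inorder splits into left=[1], right=[24, 27]
  root=1; inorder splits into left=[], right=[]
  root=27; inorder splits into left=[24], right=[]
  root=24; inorder splits into left=[], right=[]
Reconstructed level-order: [22, 1, 27, 24]


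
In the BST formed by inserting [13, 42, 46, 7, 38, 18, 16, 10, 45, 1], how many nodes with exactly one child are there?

Tree built from: [13, 42, 46, 7, 38, 18, 16, 10, 45, 1]
Tree (level-order array): [13, 7, 42, 1, 10, 38, 46, None, None, None, None, 18, None, 45, None, 16]
Rule: These are nodes with exactly 1 non-null child.
Per-node child counts:
  node 13: 2 child(ren)
  node 7: 2 child(ren)
  node 1: 0 child(ren)
  node 10: 0 child(ren)
  node 42: 2 child(ren)
  node 38: 1 child(ren)
  node 18: 1 child(ren)
  node 16: 0 child(ren)
  node 46: 1 child(ren)
  node 45: 0 child(ren)
Matching nodes: [38, 18, 46]
Count of nodes with exactly one child: 3


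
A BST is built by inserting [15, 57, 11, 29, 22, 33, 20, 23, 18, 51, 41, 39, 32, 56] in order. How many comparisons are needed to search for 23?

Search path for 23: 15 -> 57 -> 29 -> 22 -> 23
Found: True
Comparisons: 5


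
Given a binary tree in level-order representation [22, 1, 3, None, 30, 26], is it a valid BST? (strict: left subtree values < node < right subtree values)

Level-order array: [22, 1, 3, None, 30, 26]
Validate using subtree bounds (lo, hi): at each node, require lo < value < hi,
then recurse left with hi=value and right with lo=value.
Preorder trace (stopping at first violation):
  at node 22 with bounds (-inf, +inf): OK
  at node 1 with bounds (-inf, 22): OK
  at node 30 with bounds (1, 22): VIOLATION
Node 30 violates its bound: not (1 < 30 < 22).
Result: Not a valid BST


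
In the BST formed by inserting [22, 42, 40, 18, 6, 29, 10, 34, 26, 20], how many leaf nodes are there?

Tree built from: [22, 42, 40, 18, 6, 29, 10, 34, 26, 20]
Tree (level-order array): [22, 18, 42, 6, 20, 40, None, None, 10, None, None, 29, None, None, None, 26, 34]
Rule: A leaf has 0 children.
Per-node child counts:
  node 22: 2 child(ren)
  node 18: 2 child(ren)
  node 6: 1 child(ren)
  node 10: 0 child(ren)
  node 20: 0 child(ren)
  node 42: 1 child(ren)
  node 40: 1 child(ren)
  node 29: 2 child(ren)
  node 26: 0 child(ren)
  node 34: 0 child(ren)
Matching nodes: [10, 20, 26, 34]
Count of leaf nodes: 4


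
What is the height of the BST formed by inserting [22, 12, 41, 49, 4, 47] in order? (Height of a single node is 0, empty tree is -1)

Insertion order: [22, 12, 41, 49, 4, 47]
Tree (level-order array): [22, 12, 41, 4, None, None, 49, None, None, 47]
Compute height bottom-up (empty subtree = -1):
  height(4) = 1 + max(-1, -1) = 0
  height(12) = 1 + max(0, -1) = 1
  height(47) = 1 + max(-1, -1) = 0
  height(49) = 1 + max(0, -1) = 1
  height(41) = 1 + max(-1, 1) = 2
  height(22) = 1 + max(1, 2) = 3
Height = 3


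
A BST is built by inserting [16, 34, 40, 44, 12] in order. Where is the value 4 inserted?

Starting tree (level order): [16, 12, 34, None, None, None, 40, None, 44]
Insertion path: 16 -> 12
Result: insert 4 as left child of 12
Final tree (level order): [16, 12, 34, 4, None, None, 40, None, None, None, 44]


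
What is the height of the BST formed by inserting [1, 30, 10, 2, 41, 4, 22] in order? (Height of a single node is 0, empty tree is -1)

Insertion order: [1, 30, 10, 2, 41, 4, 22]
Tree (level-order array): [1, None, 30, 10, 41, 2, 22, None, None, None, 4]
Compute height bottom-up (empty subtree = -1):
  height(4) = 1 + max(-1, -1) = 0
  height(2) = 1 + max(-1, 0) = 1
  height(22) = 1 + max(-1, -1) = 0
  height(10) = 1 + max(1, 0) = 2
  height(41) = 1 + max(-1, -1) = 0
  height(30) = 1 + max(2, 0) = 3
  height(1) = 1 + max(-1, 3) = 4
Height = 4


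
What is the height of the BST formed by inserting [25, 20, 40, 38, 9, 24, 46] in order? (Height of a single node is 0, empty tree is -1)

Insertion order: [25, 20, 40, 38, 9, 24, 46]
Tree (level-order array): [25, 20, 40, 9, 24, 38, 46]
Compute height bottom-up (empty subtree = -1):
  height(9) = 1 + max(-1, -1) = 0
  height(24) = 1 + max(-1, -1) = 0
  height(20) = 1 + max(0, 0) = 1
  height(38) = 1 + max(-1, -1) = 0
  height(46) = 1 + max(-1, -1) = 0
  height(40) = 1 + max(0, 0) = 1
  height(25) = 1 + max(1, 1) = 2
Height = 2


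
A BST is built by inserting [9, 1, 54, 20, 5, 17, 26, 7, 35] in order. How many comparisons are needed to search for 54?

Search path for 54: 9 -> 54
Found: True
Comparisons: 2


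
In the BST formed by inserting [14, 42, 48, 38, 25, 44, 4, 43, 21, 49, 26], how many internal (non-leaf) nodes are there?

Tree built from: [14, 42, 48, 38, 25, 44, 4, 43, 21, 49, 26]
Tree (level-order array): [14, 4, 42, None, None, 38, 48, 25, None, 44, 49, 21, 26, 43]
Rule: An internal node has at least one child.
Per-node child counts:
  node 14: 2 child(ren)
  node 4: 0 child(ren)
  node 42: 2 child(ren)
  node 38: 1 child(ren)
  node 25: 2 child(ren)
  node 21: 0 child(ren)
  node 26: 0 child(ren)
  node 48: 2 child(ren)
  node 44: 1 child(ren)
  node 43: 0 child(ren)
  node 49: 0 child(ren)
Matching nodes: [14, 42, 38, 25, 48, 44]
Count of internal (non-leaf) nodes: 6


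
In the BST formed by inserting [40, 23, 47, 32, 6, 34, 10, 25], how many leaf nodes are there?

Tree built from: [40, 23, 47, 32, 6, 34, 10, 25]
Tree (level-order array): [40, 23, 47, 6, 32, None, None, None, 10, 25, 34]
Rule: A leaf has 0 children.
Per-node child counts:
  node 40: 2 child(ren)
  node 23: 2 child(ren)
  node 6: 1 child(ren)
  node 10: 0 child(ren)
  node 32: 2 child(ren)
  node 25: 0 child(ren)
  node 34: 0 child(ren)
  node 47: 0 child(ren)
Matching nodes: [10, 25, 34, 47]
Count of leaf nodes: 4


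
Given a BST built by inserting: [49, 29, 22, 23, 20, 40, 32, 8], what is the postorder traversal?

Tree insertion order: [49, 29, 22, 23, 20, 40, 32, 8]
Tree (level-order array): [49, 29, None, 22, 40, 20, 23, 32, None, 8]
Postorder traversal: [8, 20, 23, 22, 32, 40, 29, 49]


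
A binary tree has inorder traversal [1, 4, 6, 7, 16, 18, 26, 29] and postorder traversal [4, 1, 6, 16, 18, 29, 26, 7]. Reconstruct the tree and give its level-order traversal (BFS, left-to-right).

Inorder:   [1, 4, 6, 7, 16, 18, 26, 29]
Postorder: [4, 1, 6, 16, 18, 29, 26, 7]
Algorithm: postorder visits root last, so walk postorder right-to-left;
each value is the root of the current inorder slice — split it at that
value, recurse on the right subtree first, then the left.
Recursive splits:
  root=7; inorder splits into left=[1, 4, 6], right=[16, 18, 26, 29]
  root=26; inorder splits into left=[16, 18], right=[29]
  root=29; inorder splits into left=[], right=[]
  root=18; inorder splits into left=[16], right=[]
  root=16; inorder splits into left=[], right=[]
  root=6; inorder splits into left=[1, 4], right=[]
  root=1; inorder splits into left=[], right=[4]
  root=4; inorder splits into left=[], right=[]
Reconstructed level-order: [7, 6, 26, 1, 18, 29, 4, 16]


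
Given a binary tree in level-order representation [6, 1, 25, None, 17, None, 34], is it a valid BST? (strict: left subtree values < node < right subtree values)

Level-order array: [6, 1, 25, None, 17, None, 34]
Validate using subtree bounds (lo, hi): at each node, require lo < value < hi,
then recurse left with hi=value and right with lo=value.
Preorder trace (stopping at first violation):
  at node 6 with bounds (-inf, +inf): OK
  at node 1 with bounds (-inf, 6): OK
  at node 17 with bounds (1, 6): VIOLATION
Node 17 violates its bound: not (1 < 17 < 6).
Result: Not a valid BST


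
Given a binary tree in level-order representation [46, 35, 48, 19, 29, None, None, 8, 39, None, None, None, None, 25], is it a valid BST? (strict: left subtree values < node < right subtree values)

Level-order array: [46, 35, 48, 19, 29, None, None, 8, 39, None, None, None, None, 25]
Validate using subtree bounds (lo, hi): at each node, require lo < value < hi,
then recurse left with hi=value and right with lo=value.
Preorder trace (stopping at first violation):
  at node 46 with bounds (-inf, +inf): OK
  at node 35 with bounds (-inf, 46): OK
  at node 19 with bounds (-inf, 35): OK
  at node 8 with bounds (-inf, 19): OK
  at node 39 with bounds (19, 35): VIOLATION
Node 39 violates its bound: not (19 < 39 < 35).
Result: Not a valid BST


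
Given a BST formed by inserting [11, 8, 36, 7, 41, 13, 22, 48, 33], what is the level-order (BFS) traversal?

Tree insertion order: [11, 8, 36, 7, 41, 13, 22, 48, 33]
Tree (level-order array): [11, 8, 36, 7, None, 13, 41, None, None, None, 22, None, 48, None, 33]
BFS from the root, enqueuing left then right child of each popped node:
  queue [11] -> pop 11, enqueue [8, 36], visited so far: [11]
  queue [8, 36] -> pop 8, enqueue [7], visited so far: [11, 8]
  queue [36, 7] -> pop 36, enqueue [13, 41], visited so far: [11, 8, 36]
  queue [7, 13, 41] -> pop 7, enqueue [none], visited so far: [11, 8, 36, 7]
  queue [13, 41] -> pop 13, enqueue [22], visited so far: [11, 8, 36, 7, 13]
  queue [41, 22] -> pop 41, enqueue [48], visited so far: [11, 8, 36, 7, 13, 41]
  queue [22, 48] -> pop 22, enqueue [33], visited so far: [11, 8, 36, 7, 13, 41, 22]
  queue [48, 33] -> pop 48, enqueue [none], visited so far: [11, 8, 36, 7, 13, 41, 22, 48]
  queue [33] -> pop 33, enqueue [none], visited so far: [11, 8, 36, 7, 13, 41, 22, 48, 33]
Result: [11, 8, 36, 7, 13, 41, 22, 48, 33]


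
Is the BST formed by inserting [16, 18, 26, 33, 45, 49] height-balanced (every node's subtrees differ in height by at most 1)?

Tree (level-order array): [16, None, 18, None, 26, None, 33, None, 45, None, 49]
Definition: a tree is height-balanced if, at every node, |h(left) - h(right)| <= 1 (empty subtree has height -1).
Bottom-up per-node check:
  node 49: h_left=-1, h_right=-1, diff=0 [OK], height=0
  node 45: h_left=-1, h_right=0, diff=1 [OK], height=1
  node 33: h_left=-1, h_right=1, diff=2 [FAIL (|-1-1|=2 > 1)], height=2
  node 26: h_left=-1, h_right=2, diff=3 [FAIL (|-1-2|=3 > 1)], height=3
  node 18: h_left=-1, h_right=3, diff=4 [FAIL (|-1-3|=4 > 1)], height=4
  node 16: h_left=-1, h_right=4, diff=5 [FAIL (|-1-4|=5 > 1)], height=5
Node 33 violates the condition: |-1 - 1| = 2 > 1.
Result: Not balanced


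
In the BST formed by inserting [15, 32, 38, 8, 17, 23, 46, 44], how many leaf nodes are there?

Tree built from: [15, 32, 38, 8, 17, 23, 46, 44]
Tree (level-order array): [15, 8, 32, None, None, 17, 38, None, 23, None, 46, None, None, 44]
Rule: A leaf has 0 children.
Per-node child counts:
  node 15: 2 child(ren)
  node 8: 0 child(ren)
  node 32: 2 child(ren)
  node 17: 1 child(ren)
  node 23: 0 child(ren)
  node 38: 1 child(ren)
  node 46: 1 child(ren)
  node 44: 0 child(ren)
Matching nodes: [8, 23, 44]
Count of leaf nodes: 3


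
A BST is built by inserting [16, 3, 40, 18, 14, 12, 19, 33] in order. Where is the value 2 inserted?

Starting tree (level order): [16, 3, 40, None, 14, 18, None, 12, None, None, 19, None, None, None, 33]
Insertion path: 16 -> 3
Result: insert 2 as left child of 3
Final tree (level order): [16, 3, 40, 2, 14, 18, None, None, None, 12, None, None, 19, None, None, None, 33]


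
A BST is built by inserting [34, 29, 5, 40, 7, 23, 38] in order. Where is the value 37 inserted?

Starting tree (level order): [34, 29, 40, 5, None, 38, None, None, 7, None, None, None, 23]
Insertion path: 34 -> 40 -> 38
Result: insert 37 as left child of 38
Final tree (level order): [34, 29, 40, 5, None, 38, None, None, 7, 37, None, None, 23]


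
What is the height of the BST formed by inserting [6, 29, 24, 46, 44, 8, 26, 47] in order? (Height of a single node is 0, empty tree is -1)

Insertion order: [6, 29, 24, 46, 44, 8, 26, 47]
Tree (level-order array): [6, None, 29, 24, 46, 8, 26, 44, 47]
Compute height bottom-up (empty subtree = -1):
  height(8) = 1 + max(-1, -1) = 0
  height(26) = 1 + max(-1, -1) = 0
  height(24) = 1 + max(0, 0) = 1
  height(44) = 1 + max(-1, -1) = 0
  height(47) = 1 + max(-1, -1) = 0
  height(46) = 1 + max(0, 0) = 1
  height(29) = 1 + max(1, 1) = 2
  height(6) = 1 + max(-1, 2) = 3
Height = 3


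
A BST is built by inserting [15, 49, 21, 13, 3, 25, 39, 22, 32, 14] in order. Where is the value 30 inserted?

Starting tree (level order): [15, 13, 49, 3, 14, 21, None, None, None, None, None, None, 25, 22, 39, None, None, 32]
Insertion path: 15 -> 49 -> 21 -> 25 -> 39 -> 32
Result: insert 30 as left child of 32
Final tree (level order): [15, 13, 49, 3, 14, 21, None, None, None, None, None, None, 25, 22, 39, None, None, 32, None, 30]


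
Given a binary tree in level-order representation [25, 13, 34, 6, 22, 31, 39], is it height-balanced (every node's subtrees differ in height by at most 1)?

Tree (level-order array): [25, 13, 34, 6, 22, 31, 39]
Definition: a tree is height-balanced if, at every node, |h(left) - h(right)| <= 1 (empty subtree has height -1).
Bottom-up per-node check:
  node 6: h_left=-1, h_right=-1, diff=0 [OK], height=0
  node 22: h_left=-1, h_right=-1, diff=0 [OK], height=0
  node 13: h_left=0, h_right=0, diff=0 [OK], height=1
  node 31: h_left=-1, h_right=-1, diff=0 [OK], height=0
  node 39: h_left=-1, h_right=-1, diff=0 [OK], height=0
  node 34: h_left=0, h_right=0, diff=0 [OK], height=1
  node 25: h_left=1, h_right=1, diff=0 [OK], height=2
All nodes satisfy the balance condition.
Result: Balanced


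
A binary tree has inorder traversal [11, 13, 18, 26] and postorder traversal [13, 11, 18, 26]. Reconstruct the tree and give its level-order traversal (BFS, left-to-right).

Inorder:   [11, 13, 18, 26]
Postorder: [13, 11, 18, 26]
Algorithm: postorder visits root last, so walk postorder right-to-left;
each value is the root of the current inorder slice — split it at that
value, recurse on the right subtree first, then the left.
Recursive splits:
  root=26; inorder splits into left=[11, 13, 18], right=[]
  root=18; inorder splits into left=[11, 13], right=[]
  root=11; inorder splits into left=[], right=[13]
  root=13; inorder splits into left=[], right=[]
Reconstructed level-order: [26, 18, 11, 13]


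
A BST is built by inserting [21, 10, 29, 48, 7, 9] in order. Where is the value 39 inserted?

Starting tree (level order): [21, 10, 29, 7, None, None, 48, None, 9]
Insertion path: 21 -> 29 -> 48
Result: insert 39 as left child of 48
Final tree (level order): [21, 10, 29, 7, None, None, 48, None, 9, 39]


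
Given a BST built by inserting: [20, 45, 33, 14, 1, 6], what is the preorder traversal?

Tree insertion order: [20, 45, 33, 14, 1, 6]
Tree (level-order array): [20, 14, 45, 1, None, 33, None, None, 6]
Preorder traversal: [20, 14, 1, 6, 45, 33]


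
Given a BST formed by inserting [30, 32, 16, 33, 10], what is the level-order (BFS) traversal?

Tree insertion order: [30, 32, 16, 33, 10]
Tree (level-order array): [30, 16, 32, 10, None, None, 33]
BFS from the root, enqueuing left then right child of each popped node:
  queue [30] -> pop 30, enqueue [16, 32], visited so far: [30]
  queue [16, 32] -> pop 16, enqueue [10], visited so far: [30, 16]
  queue [32, 10] -> pop 32, enqueue [33], visited so far: [30, 16, 32]
  queue [10, 33] -> pop 10, enqueue [none], visited so far: [30, 16, 32, 10]
  queue [33] -> pop 33, enqueue [none], visited so far: [30, 16, 32, 10, 33]
Result: [30, 16, 32, 10, 33]


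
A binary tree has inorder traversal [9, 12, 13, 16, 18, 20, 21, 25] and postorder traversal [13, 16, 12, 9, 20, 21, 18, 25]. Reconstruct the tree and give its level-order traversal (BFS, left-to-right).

Inorder:   [9, 12, 13, 16, 18, 20, 21, 25]
Postorder: [13, 16, 12, 9, 20, 21, 18, 25]
Algorithm: postorder visits root last, so walk postorder right-to-left;
each value is the root of the current inorder slice — split it at that
value, recurse on the right subtree first, then the left.
Recursive splits:
  root=25; inorder splits into left=[9, 12, 13, 16, 18, 20, 21], right=[]
  root=18; inorder splits into left=[9, 12, 13, 16], right=[20, 21]
  root=21; inorder splits into left=[20], right=[]
  root=20; inorder splits into left=[], right=[]
  root=9; inorder splits into left=[], right=[12, 13, 16]
  root=12; inorder splits into left=[], right=[13, 16]
  root=16; inorder splits into left=[13], right=[]
  root=13; inorder splits into left=[], right=[]
Reconstructed level-order: [25, 18, 9, 21, 12, 20, 16, 13]


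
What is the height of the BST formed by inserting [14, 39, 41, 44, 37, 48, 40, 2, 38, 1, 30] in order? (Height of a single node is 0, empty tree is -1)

Insertion order: [14, 39, 41, 44, 37, 48, 40, 2, 38, 1, 30]
Tree (level-order array): [14, 2, 39, 1, None, 37, 41, None, None, 30, 38, 40, 44, None, None, None, None, None, None, None, 48]
Compute height bottom-up (empty subtree = -1):
  height(1) = 1 + max(-1, -1) = 0
  height(2) = 1 + max(0, -1) = 1
  height(30) = 1 + max(-1, -1) = 0
  height(38) = 1 + max(-1, -1) = 0
  height(37) = 1 + max(0, 0) = 1
  height(40) = 1 + max(-1, -1) = 0
  height(48) = 1 + max(-1, -1) = 0
  height(44) = 1 + max(-1, 0) = 1
  height(41) = 1 + max(0, 1) = 2
  height(39) = 1 + max(1, 2) = 3
  height(14) = 1 + max(1, 3) = 4
Height = 4


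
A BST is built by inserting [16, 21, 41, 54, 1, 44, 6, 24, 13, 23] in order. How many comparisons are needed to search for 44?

Search path for 44: 16 -> 21 -> 41 -> 54 -> 44
Found: True
Comparisons: 5


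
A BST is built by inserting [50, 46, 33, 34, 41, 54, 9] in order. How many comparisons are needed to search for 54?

Search path for 54: 50 -> 54
Found: True
Comparisons: 2


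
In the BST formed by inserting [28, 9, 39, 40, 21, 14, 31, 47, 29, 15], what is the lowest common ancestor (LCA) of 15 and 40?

Tree insertion order: [28, 9, 39, 40, 21, 14, 31, 47, 29, 15]
Tree (level-order array): [28, 9, 39, None, 21, 31, 40, 14, None, 29, None, None, 47, None, 15]
In a BST, the LCA of p=15, q=40 is the first node v on the
root-to-leaf path with p <= v <= q (go left if both < v, right if both > v).
Walk from root:
  at 28: 15 <= 28 <= 40, this is the LCA
LCA = 28


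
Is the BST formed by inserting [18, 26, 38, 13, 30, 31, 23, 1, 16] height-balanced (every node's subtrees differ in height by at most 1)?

Tree (level-order array): [18, 13, 26, 1, 16, 23, 38, None, None, None, None, None, None, 30, None, None, 31]
Definition: a tree is height-balanced if, at every node, |h(left) - h(right)| <= 1 (empty subtree has height -1).
Bottom-up per-node check:
  node 1: h_left=-1, h_right=-1, diff=0 [OK], height=0
  node 16: h_left=-1, h_right=-1, diff=0 [OK], height=0
  node 13: h_left=0, h_right=0, diff=0 [OK], height=1
  node 23: h_left=-1, h_right=-1, diff=0 [OK], height=0
  node 31: h_left=-1, h_right=-1, diff=0 [OK], height=0
  node 30: h_left=-1, h_right=0, diff=1 [OK], height=1
  node 38: h_left=1, h_right=-1, diff=2 [FAIL (|1--1|=2 > 1)], height=2
  node 26: h_left=0, h_right=2, diff=2 [FAIL (|0-2|=2 > 1)], height=3
  node 18: h_left=1, h_right=3, diff=2 [FAIL (|1-3|=2 > 1)], height=4
Node 38 violates the condition: |1 - -1| = 2 > 1.
Result: Not balanced


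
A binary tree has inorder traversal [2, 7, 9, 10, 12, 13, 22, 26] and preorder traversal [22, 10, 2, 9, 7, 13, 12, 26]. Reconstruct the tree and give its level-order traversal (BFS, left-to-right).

Inorder:  [2, 7, 9, 10, 12, 13, 22, 26]
Preorder: [22, 10, 2, 9, 7, 13, 12, 26]
Algorithm: preorder visits root first, so consume preorder in order;
for each root, split the current inorder slice at that value into
left-subtree inorder and right-subtree inorder, then recurse.
Recursive splits:
  root=22; inorder splits into left=[2, 7, 9, 10, 12, 13], right=[26]
  root=10; inorder splits into left=[2, 7, 9], right=[12, 13]
  root=2; inorder splits into left=[], right=[7, 9]
  root=9; inorder splits into left=[7], right=[]
  root=7; inorder splits into left=[], right=[]
  root=13; inorder splits into left=[12], right=[]
  root=12; inorder splits into left=[], right=[]
  root=26; inorder splits into left=[], right=[]
Reconstructed level-order: [22, 10, 26, 2, 13, 9, 12, 7]


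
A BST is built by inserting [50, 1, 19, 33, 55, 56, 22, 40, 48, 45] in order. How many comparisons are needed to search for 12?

Search path for 12: 50 -> 1 -> 19
Found: False
Comparisons: 3


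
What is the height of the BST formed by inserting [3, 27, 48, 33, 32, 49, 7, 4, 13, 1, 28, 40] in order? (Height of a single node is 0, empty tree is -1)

Insertion order: [3, 27, 48, 33, 32, 49, 7, 4, 13, 1, 28, 40]
Tree (level-order array): [3, 1, 27, None, None, 7, 48, 4, 13, 33, 49, None, None, None, None, 32, 40, None, None, 28]
Compute height bottom-up (empty subtree = -1):
  height(1) = 1 + max(-1, -1) = 0
  height(4) = 1 + max(-1, -1) = 0
  height(13) = 1 + max(-1, -1) = 0
  height(7) = 1 + max(0, 0) = 1
  height(28) = 1 + max(-1, -1) = 0
  height(32) = 1 + max(0, -1) = 1
  height(40) = 1 + max(-1, -1) = 0
  height(33) = 1 + max(1, 0) = 2
  height(49) = 1 + max(-1, -1) = 0
  height(48) = 1 + max(2, 0) = 3
  height(27) = 1 + max(1, 3) = 4
  height(3) = 1 + max(0, 4) = 5
Height = 5


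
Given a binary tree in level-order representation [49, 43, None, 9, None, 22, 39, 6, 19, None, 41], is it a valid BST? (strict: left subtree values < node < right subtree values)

Level-order array: [49, 43, None, 9, None, 22, 39, 6, 19, None, 41]
Validate using subtree bounds (lo, hi): at each node, require lo < value < hi,
then recurse left with hi=value and right with lo=value.
Preorder trace (stopping at first violation):
  at node 49 with bounds (-inf, +inf): OK
  at node 43 with bounds (-inf, 49): OK
  at node 9 with bounds (-inf, 43): OK
  at node 22 with bounds (-inf, 9): VIOLATION
Node 22 violates its bound: not (-inf < 22 < 9).
Result: Not a valid BST
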